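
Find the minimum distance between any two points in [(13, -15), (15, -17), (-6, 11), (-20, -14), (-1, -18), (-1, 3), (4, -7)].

Computing all pairwise distances among 7 points:

d((13, -15), (15, -17)) = 2.8284 <-- minimum
d((13, -15), (-6, 11)) = 32.2025
d((13, -15), (-20, -14)) = 33.0151
d((13, -15), (-1, -18)) = 14.3178
d((13, -15), (-1, 3)) = 22.8035
d((13, -15), (4, -7)) = 12.0416
d((15, -17), (-6, 11)) = 35.0
d((15, -17), (-20, -14)) = 35.1283
d((15, -17), (-1, -18)) = 16.0312
d((15, -17), (-1, 3)) = 25.6125
d((15, -17), (4, -7)) = 14.8661
d((-6, 11), (-20, -14)) = 28.6531
d((-6, 11), (-1, -18)) = 29.4279
d((-6, 11), (-1, 3)) = 9.434
d((-6, 11), (4, -7)) = 20.5913
d((-20, -14), (-1, -18)) = 19.4165
d((-20, -14), (-1, 3)) = 25.4951
d((-20, -14), (4, -7)) = 25.0
d((-1, -18), (-1, 3)) = 21.0
d((-1, -18), (4, -7)) = 12.083
d((-1, 3), (4, -7)) = 11.1803

Closest pair: (13, -15) and (15, -17) with distance 2.8284

The closest pair is (13, -15) and (15, -17) with Euclidean distance 2.8284. For 7 points, brute-force pairwise comparison is shown above. For large n, the divide-and-conquer algorithm (sort by x, recurse on halves, check the dividing strip) achieves O(n log n).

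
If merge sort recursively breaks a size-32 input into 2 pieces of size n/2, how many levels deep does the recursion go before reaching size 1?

For divide and conquer with division factor 2:

Problem sizes at each level:
Level 0: 32
Level 1: 16
Level 2: 8
Level 3: 4
Level 4: 2
Level 5: 1

The root is level 0 and the size-1 base case is level 5 (the tree spans levels 0 through 5, i.e. 6 levels counting the root), so the depth is the number of divisions: log_2(32) = 5

The recursion tree depth is log_2(32) = 5. At each level, the problem size is divided by 2, so it takes 5 divisions to reduce to a base case of size 1. The algorithm makes 2 recursive calls at each level.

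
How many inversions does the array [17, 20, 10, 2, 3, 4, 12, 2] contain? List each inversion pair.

Finding inversions in [17, 20, 10, 2, 3, 4, 12, 2]:

(0, 2): arr[0]=17 > arr[2]=10
(0, 3): arr[0]=17 > arr[3]=2
(0, 4): arr[0]=17 > arr[4]=3
(0, 5): arr[0]=17 > arr[5]=4
(0, 6): arr[0]=17 > arr[6]=12
(0, 7): arr[0]=17 > arr[7]=2
(1, 2): arr[1]=20 > arr[2]=10
(1, 3): arr[1]=20 > arr[3]=2
(1, 4): arr[1]=20 > arr[4]=3
(1, 5): arr[1]=20 > arr[5]=4
(1, 6): arr[1]=20 > arr[6]=12
(1, 7): arr[1]=20 > arr[7]=2
(2, 3): arr[2]=10 > arr[3]=2
(2, 4): arr[2]=10 > arr[4]=3
(2, 5): arr[2]=10 > arr[5]=4
(2, 7): arr[2]=10 > arr[7]=2
(4, 7): arr[4]=3 > arr[7]=2
(5, 7): arr[5]=4 > arr[7]=2
(6, 7): arr[6]=12 > arr[7]=2

Total inversions: 19

The array has 19 inversion(s): (0,2), (0,3), (0,4), (0,5), (0,6), (0,7), (1,2), (1,3), (1,4), (1,5), (1,6), (1,7), (2,3), (2,4), (2,5), (2,7), (4,7), (5,7), (6,7). Each pair (i,j) satisfies i < j and arr[i] > arr[j].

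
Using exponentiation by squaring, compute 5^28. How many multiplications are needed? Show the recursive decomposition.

Computing 5^28 by squaring (build up from 5^1; each line after the first costs one multiplication):

5^1 = 5
5^2 = (5^1)^2 = 5^2 = 25
5^3 = 5 * 5^2 = 5 * 25 = 125
5^6 = (5^3)^2 = 125^2 = 15625
5^7 = 5 * 5^6 = 5 * 15625 = 78125
5^14 = (5^7)^2 = 78125^2 = 6103515625
5^28 = (5^14)^2 = 6103515625^2 = 37252902984619140625

Result: 37252902984619140625
Multiplications needed: 6 (6 lines after 5^1)

5^28 = 37252902984619140625. Using exponentiation by squaring, this requires 6 multiplications. The key idea: if the exponent is even, square the half-power; if odd, multiply by the base once.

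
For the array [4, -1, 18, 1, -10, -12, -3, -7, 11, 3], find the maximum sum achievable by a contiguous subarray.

Using Kadane's algorithm on [4, -1, 18, 1, -10, -12, -3, -7, 11, 3]:

Scanning through the array:
Position 1 (value -1): max_ending_here = 3, max_so_far = 4
Position 2 (value 18): max_ending_here = 21, max_so_far = 21
Position 3 (value 1): max_ending_here = 22, max_so_far = 22
Position 4 (value -10): max_ending_here = 12, max_so_far = 22
Position 5 (value -12): max_ending_here = 0, max_so_far = 22
Position 6 (value -3): max_ending_here = -3, max_so_far = 22
Position 7 (value -7): max_ending_here = -7, max_so_far = 22
Position 8 (value 11): max_ending_here = 11, max_so_far = 22
Position 9 (value 3): max_ending_here = 14, max_so_far = 22

Maximum subarray: [4, -1, 18, 1]
Maximum sum: 22

The maximum subarray is [4, -1, 18, 1] with sum 22. This subarray runs from index 0 to index 3.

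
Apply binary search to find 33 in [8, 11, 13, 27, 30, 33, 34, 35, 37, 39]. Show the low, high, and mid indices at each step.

Binary search for 33 in [8, 11, 13, 27, 30, 33, 34, 35, 37, 39]:

lo=0, hi=9, mid=4, arr[mid]=30 -> 30 < 33, search right half
lo=5, hi=9, mid=7, arr[mid]=35 -> 35 > 33, search left half
lo=5, hi=6, mid=5, arr[mid]=33 -> Found target at index 5!

Binary search finds 33 at index 5 after 3 comparisons. The search repeatedly halves the search space by comparing with the middle element.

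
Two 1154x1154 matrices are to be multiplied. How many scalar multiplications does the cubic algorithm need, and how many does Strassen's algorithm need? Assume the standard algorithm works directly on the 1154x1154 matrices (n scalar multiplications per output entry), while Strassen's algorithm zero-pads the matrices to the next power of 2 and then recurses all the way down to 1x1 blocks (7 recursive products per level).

Matrix multiplication for 1154x1154 matrices:

Strassen's algorithm requires power-of-2 dimensions. Pad 1154x1154 to 2048x2048 (next power of 2).

Standard algorithm: 1154^3 = 1536800264 multiplications
Strassen's algorithm: 7^(log2(2048)) = 7^11 = 1977326743 multiplications
Difference: 1536800264 - 1977326743 = -440526479 (Strassen uses MORE here due to padding overhead — for small or just-over-power-of-2 n, padding can outweigh the per-level savings)

Standard: 1536800264 multiplications (1154^3). Strassen: 1977326743 multiplications (7^11, after padding to 2048x2048). Strassen reduces 8 recursive multiplications to 7 at each level.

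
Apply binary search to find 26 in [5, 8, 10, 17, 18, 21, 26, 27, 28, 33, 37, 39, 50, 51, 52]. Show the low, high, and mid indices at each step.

Binary search for 26 in [5, 8, 10, 17, 18, 21, 26, 27, 28, 33, 37, 39, 50, 51, 52]:

lo=0, hi=14, mid=7, arr[mid]=27 -> 27 > 26, search left half
lo=0, hi=6, mid=3, arr[mid]=17 -> 17 < 26, search right half
lo=4, hi=6, mid=5, arr[mid]=21 -> 21 < 26, search right half
lo=6, hi=6, mid=6, arr[mid]=26 -> Found target at index 6!

Binary search finds 26 at index 6 after 4 comparisons. The search repeatedly halves the search space by comparing with the middle element.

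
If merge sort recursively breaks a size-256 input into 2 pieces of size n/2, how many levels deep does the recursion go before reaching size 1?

For divide and conquer with division factor 2:

Problem sizes at each level:
Level 0: 256
Level 1: 128
Level 2: 64
Level 3: 32
Level 4: 16
Level 5: 8
Level 6: 4
Level 7: 2
Level 8: 1

The root is level 0 and the size-1 base case is level 8 (the tree spans levels 0 through 8, i.e. 9 levels counting the root), so the depth is the number of divisions: log_2(256) = 8

The recursion tree depth is log_2(256) = 8. At each level, the problem size is divided by 2, so it takes 8 divisions to reduce to a base case of size 1. The algorithm makes 2 recursive calls at each level.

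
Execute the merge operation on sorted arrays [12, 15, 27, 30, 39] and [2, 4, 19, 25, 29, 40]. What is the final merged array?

Merging process:

Compare 12 vs 2: take 2 from right. Merged: [2]
Compare 12 vs 4: take 4 from right. Merged: [2, 4]
Compare 12 vs 19: take 12 from left. Merged: [2, 4, 12]
Compare 15 vs 19: take 15 from left. Merged: [2, 4, 12, 15]
Compare 27 vs 19: take 19 from right. Merged: [2, 4, 12, 15, 19]
Compare 27 vs 25: take 25 from right. Merged: [2, 4, 12, 15, 19, 25]
Compare 27 vs 29: take 27 from left. Merged: [2, 4, 12, 15, 19, 25, 27]
Compare 30 vs 29: take 29 from right. Merged: [2, 4, 12, 15, 19, 25, 27, 29]
Compare 30 vs 40: take 30 from left. Merged: [2, 4, 12, 15, 19, 25, 27, 29, 30]
Compare 39 vs 40: take 39 from left. Merged: [2, 4, 12, 15, 19, 25, 27, 29, 30, 39]
Append remaining from right: [40]. Merged: [2, 4, 12, 15, 19, 25, 27, 29, 30, 39, 40]

Final merged array: [2, 4, 12, 15, 19, 25, 27, 29, 30, 39, 40]
Total comparisons: 10

The merged array is [2, 4, 12, 15, 19, 25, 27, 29, 30, 39, 40], requiring 10 comparisons. The merge step runs in O(n) time where n is the total number of elements.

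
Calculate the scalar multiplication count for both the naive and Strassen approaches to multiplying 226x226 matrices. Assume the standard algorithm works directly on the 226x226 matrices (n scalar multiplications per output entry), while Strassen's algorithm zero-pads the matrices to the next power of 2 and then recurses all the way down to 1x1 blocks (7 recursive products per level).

Matrix multiplication for 226x226 matrices:

Strassen's algorithm requires power-of-2 dimensions. Pad 226x226 to 256x256 (next power of 2).

Standard algorithm: 226^3 = 11543176 multiplications
Strassen's algorithm: 7^(log2(256)) = 7^8 = 5764801 multiplications
Savings: 11543176 - 5764801 = 5778375 multiplications

Standard: 11543176 multiplications (226^3). Strassen: 5764801 multiplications (7^8, after padding to 256x256). Strassen reduces 8 recursive multiplications to 7 at each level.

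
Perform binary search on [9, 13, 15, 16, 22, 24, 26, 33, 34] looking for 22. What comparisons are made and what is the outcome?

Binary search for 22 in [9, 13, 15, 16, 22, 24, 26, 33, 34]:

lo=0, hi=8, mid=4, arr[mid]=22 -> Found target at index 4!

Binary search finds 22 at index 4 after 1 comparisons. The search repeatedly halves the search space by comparing with the middle element.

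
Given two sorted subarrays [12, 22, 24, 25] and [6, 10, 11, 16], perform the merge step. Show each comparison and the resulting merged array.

Merging process:

Compare 12 vs 6: take 6 from right. Merged: [6]
Compare 12 vs 10: take 10 from right. Merged: [6, 10]
Compare 12 vs 11: take 11 from right. Merged: [6, 10, 11]
Compare 12 vs 16: take 12 from left. Merged: [6, 10, 11, 12]
Compare 22 vs 16: take 16 from right. Merged: [6, 10, 11, 12, 16]
Append remaining from left: [22, 24, 25]. Merged: [6, 10, 11, 12, 16, 22, 24, 25]

Final merged array: [6, 10, 11, 12, 16, 22, 24, 25]
Total comparisons: 5

The merged array is [6, 10, 11, 12, 16, 22, 24, 25], requiring 5 comparisons. The merge step runs in O(n) time where n is the total number of elements.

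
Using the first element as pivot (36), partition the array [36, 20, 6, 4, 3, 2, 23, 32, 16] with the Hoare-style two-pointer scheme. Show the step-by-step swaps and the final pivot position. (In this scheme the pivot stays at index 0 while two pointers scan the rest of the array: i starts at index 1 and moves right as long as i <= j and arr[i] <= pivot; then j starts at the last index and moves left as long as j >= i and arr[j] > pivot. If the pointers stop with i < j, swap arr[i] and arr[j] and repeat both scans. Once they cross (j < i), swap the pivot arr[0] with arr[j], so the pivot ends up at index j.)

Hoare-style two-pointer partition with pivot = 36:

Initial array: [36, 20, 6, 4, 3, 2, 23, 32, 16]

Pointers start at i = 1, j = 8.
i ends at 9, j ends at 8: the pointers have crossed (j < i), so scanning stops.

Swap pivot arr[0] with arr[8] to place pivot at position 8: [16, 20, 6, 4, 3, 2, 23, 32, 36]
Pivot position: 8

After partitioning with pivot 36, the array becomes [16, 20, 6, 4, 3, 2, 23, 32, 36]. The pivot is placed at index 8. All elements to the left of the pivot are <= 36, and all elements to the right are > 36.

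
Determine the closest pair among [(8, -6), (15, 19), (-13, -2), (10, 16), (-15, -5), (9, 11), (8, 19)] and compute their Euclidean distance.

Computing all pairwise distances among 7 points:

d((8, -6), (15, 19)) = 25.9615
d((8, -6), (-13, -2)) = 21.3776
d((8, -6), (10, 16)) = 22.0907
d((8, -6), (-15, -5)) = 23.0217
d((8, -6), (9, 11)) = 17.0294
d((8, -6), (8, 19)) = 25.0
d((15, 19), (-13, -2)) = 35.0
d((15, 19), (10, 16)) = 5.831
d((15, 19), (-15, -5)) = 38.4187
d((15, 19), (9, 11)) = 10.0
d((15, 19), (8, 19)) = 7.0
d((-13, -2), (10, 16)) = 29.2062
d((-13, -2), (-15, -5)) = 3.6056 <-- minimum
d((-13, -2), (9, 11)) = 25.5539
d((-13, -2), (8, 19)) = 29.6985
d((10, 16), (-15, -5)) = 32.6497
d((10, 16), (9, 11)) = 5.099
d((10, 16), (8, 19)) = 3.6056 <-- minimum
d((-15, -5), (9, 11)) = 28.8444
d((-15, -5), (8, 19)) = 33.2415
d((9, 11), (8, 19)) = 8.0623

Minimum distance: 3.6056 (tie among 2 pairs: (-13, -2) and (-15, -5); (10, 16) and (8, 19))

The minimum Euclidean distance is 3.6056. There is a tie: 2 pairs achieve this minimum — (-13, -2) and (-15, -5); (10, 16) and (8, 19). Any of these is a valid closest pair. For 7 points, brute-force pairwise comparison is shown above. For large n, the divide-and-conquer algorithm (sort by x, recurse on halves, check the dividing strip) achieves O(n log n).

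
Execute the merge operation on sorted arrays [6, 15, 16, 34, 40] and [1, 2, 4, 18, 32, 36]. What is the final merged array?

Merging process:

Compare 6 vs 1: take 1 from right. Merged: [1]
Compare 6 vs 2: take 2 from right. Merged: [1, 2]
Compare 6 vs 4: take 4 from right. Merged: [1, 2, 4]
Compare 6 vs 18: take 6 from left. Merged: [1, 2, 4, 6]
Compare 15 vs 18: take 15 from left. Merged: [1, 2, 4, 6, 15]
Compare 16 vs 18: take 16 from left. Merged: [1, 2, 4, 6, 15, 16]
Compare 34 vs 18: take 18 from right. Merged: [1, 2, 4, 6, 15, 16, 18]
Compare 34 vs 32: take 32 from right. Merged: [1, 2, 4, 6, 15, 16, 18, 32]
Compare 34 vs 36: take 34 from left. Merged: [1, 2, 4, 6, 15, 16, 18, 32, 34]
Compare 40 vs 36: take 36 from right. Merged: [1, 2, 4, 6, 15, 16, 18, 32, 34, 36]
Append remaining from left: [40]. Merged: [1, 2, 4, 6, 15, 16, 18, 32, 34, 36, 40]

Final merged array: [1, 2, 4, 6, 15, 16, 18, 32, 34, 36, 40]
Total comparisons: 10

The merged array is [1, 2, 4, 6, 15, 16, 18, 32, 34, 36, 40], requiring 10 comparisons. The merge step runs in O(n) time where n is the total number of elements.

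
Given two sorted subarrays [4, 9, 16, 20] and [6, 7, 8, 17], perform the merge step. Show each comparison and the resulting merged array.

Merging process:

Compare 4 vs 6: take 4 from left. Merged: [4]
Compare 9 vs 6: take 6 from right. Merged: [4, 6]
Compare 9 vs 7: take 7 from right. Merged: [4, 6, 7]
Compare 9 vs 8: take 8 from right. Merged: [4, 6, 7, 8]
Compare 9 vs 17: take 9 from left. Merged: [4, 6, 7, 8, 9]
Compare 16 vs 17: take 16 from left. Merged: [4, 6, 7, 8, 9, 16]
Compare 20 vs 17: take 17 from right. Merged: [4, 6, 7, 8, 9, 16, 17]
Append remaining from left: [20]. Merged: [4, 6, 7, 8, 9, 16, 17, 20]

Final merged array: [4, 6, 7, 8, 9, 16, 17, 20]
Total comparisons: 7

The merged array is [4, 6, 7, 8, 9, 16, 17, 20], requiring 7 comparisons. The merge step runs in O(n) time where n is the total number of elements.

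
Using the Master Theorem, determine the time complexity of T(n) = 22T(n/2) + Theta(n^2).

Master Theorem for T(n) = 22T(n/2) + O(n^2):

a = 22, b = 2, c = 2
log_b(a) = log_2(22) = 4.4594

Case 1: c = 2 < log_2(22) = 4.4594
T(n) = O(n^(log_2 22))

For T(n) = 22T(n/2) + O(n^2): log_2(22) = 4.4594. This is Case 1 of the Master Theorem (c < log_b(a), work dominated by leaves), giving O(n^(log_2 22)).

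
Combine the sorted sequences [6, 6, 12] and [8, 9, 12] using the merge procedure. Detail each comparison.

Merging process:

Compare 6 vs 8: take 6 from left. Merged: [6]
Compare 6 vs 8: take 6 from left. Merged: [6, 6]
Compare 12 vs 8: take 8 from right. Merged: [6, 6, 8]
Compare 12 vs 9: take 9 from right. Merged: [6, 6, 8, 9]
Compare 12 vs 12: take 12 from left. Merged: [6, 6, 8, 9, 12]
Append remaining from right: [12]. Merged: [6, 6, 8, 9, 12, 12]

Final merged array: [6, 6, 8, 9, 12, 12]
Total comparisons: 5

The merged array is [6, 6, 8, 9, 12, 12], requiring 5 comparisons. The merge step runs in O(n) time where n is the total number of elements.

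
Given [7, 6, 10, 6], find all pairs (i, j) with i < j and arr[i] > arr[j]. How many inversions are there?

Finding inversions in [7, 6, 10, 6]:

(0, 1): arr[0]=7 > arr[1]=6
(0, 3): arr[0]=7 > arr[3]=6
(2, 3): arr[2]=10 > arr[3]=6

Total inversions: 3

The array has 3 inversion(s): (0,1), (0,3), (2,3). Each pair (i,j) satisfies i < j and arr[i] > arr[j].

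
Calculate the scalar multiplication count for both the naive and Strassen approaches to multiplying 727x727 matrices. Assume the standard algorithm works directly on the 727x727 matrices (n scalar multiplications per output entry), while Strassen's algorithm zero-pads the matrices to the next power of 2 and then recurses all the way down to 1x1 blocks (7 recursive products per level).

Matrix multiplication for 727x727 matrices:

Strassen's algorithm requires power-of-2 dimensions. Pad 727x727 to 1024x1024 (next power of 2).

Standard algorithm: 727^3 = 384240583 multiplications
Strassen's algorithm: 7^(log2(1024)) = 7^10 = 282475249 multiplications
Savings: 384240583 - 282475249 = 101765334 multiplications

Standard: 384240583 multiplications (727^3). Strassen: 282475249 multiplications (7^10, after padding to 1024x1024). Strassen reduces 8 recursive multiplications to 7 at each level.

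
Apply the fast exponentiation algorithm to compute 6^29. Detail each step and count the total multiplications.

Computing 6^29 by squaring (build up from 6^1; each line after the first costs one multiplication):

6^1 = 6
6^2 = (6^1)^2 = 6^2 = 36
6^3 = 6 * 6^2 = 6 * 36 = 216
6^6 = (6^3)^2 = 216^2 = 46656
6^7 = 6 * 6^6 = 6 * 46656 = 279936
6^14 = (6^7)^2 = 279936^2 = 78364164096
6^28 = (6^14)^2 = 78364164096^2 = 6140942214464815497216
6^29 = 6 * 6^28 = 6 * 6140942214464815497216 = 36845653286788892983296

Result: 36845653286788892983296
Multiplications needed: 7 (7 lines after 6^1)

6^29 = 36845653286788892983296. Using exponentiation by squaring, this requires 7 multiplications. The key idea: if the exponent is even, square the half-power; if odd, multiply by the base once.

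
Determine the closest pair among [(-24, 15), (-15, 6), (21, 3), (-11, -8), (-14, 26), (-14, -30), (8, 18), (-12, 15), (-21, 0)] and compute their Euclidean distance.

Computing all pairwise distances among 9 points:

d((-24, 15), (-15, 6)) = 12.7279
d((-24, 15), (21, 3)) = 46.5725
d((-24, 15), (-11, -8)) = 26.4197
d((-24, 15), (-14, 26)) = 14.8661
d((-24, 15), (-14, -30)) = 46.0977
d((-24, 15), (8, 18)) = 32.1403
d((-24, 15), (-12, 15)) = 12.0
d((-24, 15), (-21, 0)) = 15.2971
d((-15, 6), (21, 3)) = 36.1248
d((-15, 6), (-11, -8)) = 14.5602
d((-15, 6), (-14, 26)) = 20.025
d((-15, 6), (-14, -30)) = 36.0139
d((-15, 6), (8, 18)) = 25.9422
d((-15, 6), (-12, 15)) = 9.4868
d((-15, 6), (-21, 0)) = 8.4853 <-- minimum
d((21, 3), (-11, -8)) = 33.8378
d((21, 3), (-14, 26)) = 41.8808
d((21, 3), (-14, -30)) = 48.1041
d((21, 3), (8, 18)) = 19.8494
d((21, 3), (-12, 15)) = 35.1141
d((21, 3), (-21, 0)) = 42.107
d((-11, -8), (-14, 26)) = 34.1321
d((-11, -8), (-14, -30)) = 22.2036
d((-11, -8), (8, 18)) = 32.2025
d((-11, -8), (-12, 15)) = 23.0217
d((-11, -8), (-21, 0)) = 12.8062
d((-14, 26), (-14, -30)) = 56.0
d((-14, 26), (8, 18)) = 23.4094
d((-14, 26), (-12, 15)) = 11.1803
d((-14, 26), (-21, 0)) = 26.9258
d((-14, -30), (8, 18)) = 52.8015
d((-14, -30), (-12, 15)) = 45.0444
d((-14, -30), (-21, 0)) = 30.8058
d((8, 18), (-12, 15)) = 20.2237
d((8, 18), (-21, 0)) = 34.1321
d((-12, 15), (-21, 0)) = 17.4929

Closest pair: (-15, 6) and (-21, 0) with distance 8.4853

The closest pair is (-15, 6) and (-21, 0) with Euclidean distance 8.4853. For 9 points, brute-force pairwise comparison is shown above. For large n, the divide-and-conquer algorithm (sort by x, recurse on halves, check the dividing strip) achieves O(n log n).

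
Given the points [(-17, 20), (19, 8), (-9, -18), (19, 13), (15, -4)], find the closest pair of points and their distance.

Computing all pairwise distances among 5 points:

d((-17, 20), (19, 8)) = 37.9473
d((-17, 20), (-9, -18)) = 38.833
d((-17, 20), (19, 13)) = 36.6742
d((-17, 20), (15, -4)) = 40.0
d((19, 8), (-9, -18)) = 38.2099
d((19, 8), (19, 13)) = 5.0 <-- minimum
d((19, 8), (15, -4)) = 12.6491
d((-9, -18), (19, 13)) = 41.7732
d((-9, -18), (15, -4)) = 27.7849
d((19, 13), (15, -4)) = 17.4642

Closest pair: (19, 8) and (19, 13) with distance 5.0

The closest pair is (19, 8) and (19, 13) with Euclidean distance 5.0. For 5 points, brute-force pairwise comparison is shown above. For large n, the divide-and-conquer algorithm (sort by x, recurse on halves, check the dividing strip) achieves O(n log n).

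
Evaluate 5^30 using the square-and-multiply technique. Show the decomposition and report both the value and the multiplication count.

Computing 5^30 by squaring (build up from 5^1; each line after the first costs one multiplication):

5^1 = 5
5^2 = (5^1)^2 = 5^2 = 25
5^3 = 5 * 5^2 = 5 * 25 = 125
5^6 = (5^3)^2 = 125^2 = 15625
5^7 = 5 * 5^6 = 5 * 15625 = 78125
5^14 = (5^7)^2 = 78125^2 = 6103515625
5^15 = 5 * 5^14 = 5 * 6103515625 = 30517578125
5^30 = (5^15)^2 = 30517578125^2 = 931322574615478515625

Result: 931322574615478515625
Multiplications needed: 7 (7 lines after 5^1)

5^30 = 931322574615478515625. Using exponentiation by squaring, this requires 7 multiplications. The key idea: if the exponent is even, square the half-power; if odd, multiply by the base once.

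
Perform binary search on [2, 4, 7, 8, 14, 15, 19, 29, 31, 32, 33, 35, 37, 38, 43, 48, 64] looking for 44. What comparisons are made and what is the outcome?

Binary search for 44 in [2, 4, 7, 8, 14, 15, 19, 29, 31, 32, 33, 35, 37, 38, 43, 48, 64]:

lo=0, hi=16, mid=8, arr[mid]=31 -> 31 < 44, search right half
lo=9, hi=16, mid=12, arr[mid]=37 -> 37 < 44, search right half
lo=13, hi=16, mid=14, arr[mid]=43 -> 43 < 44, search right half
lo=15, hi=16, mid=15, arr[mid]=48 -> 48 > 44, search left half
lo=15 > hi=14, target 44 not found

Binary search determines that 44 is not in the array after 4 comparisons. The search space was exhausted without finding the target.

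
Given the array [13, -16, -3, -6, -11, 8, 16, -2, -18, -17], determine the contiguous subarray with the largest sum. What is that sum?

Using Kadane's algorithm on [13, -16, -3, -6, -11, 8, 16, -2, -18, -17]:

Scanning through the array:
Position 1 (value -16): max_ending_here = -3, max_so_far = 13
Position 2 (value -3): max_ending_here = -3, max_so_far = 13
Position 3 (value -6): max_ending_here = -6, max_so_far = 13
Position 4 (value -11): max_ending_here = -11, max_so_far = 13
Position 5 (value 8): max_ending_here = 8, max_so_far = 13
Position 6 (value 16): max_ending_here = 24, max_so_far = 24
Position 7 (value -2): max_ending_here = 22, max_so_far = 24
Position 8 (value -18): max_ending_here = 4, max_so_far = 24
Position 9 (value -17): max_ending_here = -13, max_so_far = 24

Maximum subarray: [8, 16]
Maximum sum: 24

The maximum subarray is [8, 16] with sum 24. This subarray runs from index 5 to index 6.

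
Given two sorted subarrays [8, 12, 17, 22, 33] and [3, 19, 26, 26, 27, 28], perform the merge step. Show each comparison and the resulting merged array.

Merging process:

Compare 8 vs 3: take 3 from right. Merged: [3]
Compare 8 vs 19: take 8 from left. Merged: [3, 8]
Compare 12 vs 19: take 12 from left. Merged: [3, 8, 12]
Compare 17 vs 19: take 17 from left. Merged: [3, 8, 12, 17]
Compare 22 vs 19: take 19 from right. Merged: [3, 8, 12, 17, 19]
Compare 22 vs 26: take 22 from left. Merged: [3, 8, 12, 17, 19, 22]
Compare 33 vs 26: take 26 from right. Merged: [3, 8, 12, 17, 19, 22, 26]
Compare 33 vs 26: take 26 from right. Merged: [3, 8, 12, 17, 19, 22, 26, 26]
Compare 33 vs 27: take 27 from right. Merged: [3, 8, 12, 17, 19, 22, 26, 26, 27]
Compare 33 vs 28: take 28 from right. Merged: [3, 8, 12, 17, 19, 22, 26, 26, 27, 28]
Append remaining from left: [33]. Merged: [3, 8, 12, 17, 19, 22, 26, 26, 27, 28, 33]

Final merged array: [3, 8, 12, 17, 19, 22, 26, 26, 27, 28, 33]
Total comparisons: 10

The merged array is [3, 8, 12, 17, 19, 22, 26, 26, 27, 28, 33], requiring 10 comparisons. The merge step runs in O(n) time where n is the total number of elements.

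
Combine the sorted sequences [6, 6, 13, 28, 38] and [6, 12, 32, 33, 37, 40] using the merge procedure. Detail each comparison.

Merging process:

Compare 6 vs 6: take 6 from left. Merged: [6]
Compare 6 vs 6: take 6 from left. Merged: [6, 6]
Compare 13 vs 6: take 6 from right. Merged: [6, 6, 6]
Compare 13 vs 12: take 12 from right. Merged: [6, 6, 6, 12]
Compare 13 vs 32: take 13 from left. Merged: [6, 6, 6, 12, 13]
Compare 28 vs 32: take 28 from left. Merged: [6, 6, 6, 12, 13, 28]
Compare 38 vs 32: take 32 from right. Merged: [6, 6, 6, 12, 13, 28, 32]
Compare 38 vs 33: take 33 from right. Merged: [6, 6, 6, 12, 13, 28, 32, 33]
Compare 38 vs 37: take 37 from right. Merged: [6, 6, 6, 12, 13, 28, 32, 33, 37]
Compare 38 vs 40: take 38 from left. Merged: [6, 6, 6, 12, 13, 28, 32, 33, 37, 38]
Append remaining from right: [40]. Merged: [6, 6, 6, 12, 13, 28, 32, 33, 37, 38, 40]

Final merged array: [6, 6, 6, 12, 13, 28, 32, 33, 37, 38, 40]
Total comparisons: 10

The merged array is [6, 6, 6, 12, 13, 28, 32, 33, 37, 38, 40], requiring 10 comparisons. The merge step runs in O(n) time where n is the total number of elements.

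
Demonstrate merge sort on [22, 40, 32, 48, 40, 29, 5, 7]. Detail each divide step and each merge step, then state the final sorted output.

Merge sort trace:

Split: [22, 40, 32, 48, 40, 29, 5, 7] -> [22, 40, 32, 48] and [40, 29, 5, 7]
  Split: [22, 40, 32, 48] -> [22, 40] and [32, 48]
    Split: [22, 40] -> [22] and [40]
    Merge: [22] + [40] -> [22, 40]
    Split: [32, 48] -> [32] and [48]
    Merge: [32] + [48] -> [32, 48]
  Merge: [22, 40] + [32, 48] -> [22, 32, 40, 48]
  Split: [40, 29, 5, 7] -> [40, 29] and [5, 7]
    Split: [40, 29] -> [40] and [29]
    Merge: [40] + [29] -> [29, 40]
    Split: [5, 7] -> [5] and [7]
    Merge: [5] + [7] -> [5, 7]
  Merge: [29, 40] + [5, 7] -> [5, 7, 29, 40]
Merge: [22, 32, 40, 48] + [5, 7, 29, 40] -> [5, 7, 22, 29, 32, 40, 40, 48]

Final sorted array: [5, 7, 22, 29, 32, 40, 40, 48]

The merge sort proceeds by recursively splitting the array and merging sorted halves.
After all merges, the sorted array is [5, 7, 22, 29, 32, 40, 40, 48].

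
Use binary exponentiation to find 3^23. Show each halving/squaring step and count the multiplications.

Computing 3^23 by squaring (build up from 3^1; each line after the first costs one multiplication):

3^1 = 3
3^2 = (3^1)^2 = 3^2 = 9
3^4 = (3^2)^2 = 9^2 = 81
3^5 = 3 * 3^4 = 3 * 81 = 243
3^10 = (3^5)^2 = 243^2 = 59049
3^11 = 3 * 3^10 = 3 * 59049 = 177147
3^22 = (3^11)^2 = 177147^2 = 31381059609
3^23 = 3 * 3^22 = 3 * 31381059609 = 94143178827

Result: 94143178827
Multiplications needed: 7 (7 lines after 3^1)

3^23 = 94143178827. Using exponentiation by squaring, this requires 7 multiplications. The key idea: if the exponent is even, square the half-power; if odd, multiply by the base once.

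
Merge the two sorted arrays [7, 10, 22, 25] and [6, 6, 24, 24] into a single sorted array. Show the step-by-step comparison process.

Merging process:

Compare 7 vs 6: take 6 from right. Merged: [6]
Compare 7 vs 6: take 6 from right. Merged: [6, 6]
Compare 7 vs 24: take 7 from left. Merged: [6, 6, 7]
Compare 10 vs 24: take 10 from left. Merged: [6, 6, 7, 10]
Compare 22 vs 24: take 22 from left. Merged: [6, 6, 7, 10, 22]
Compare 25 vs 24: take 24 from right. Merged: [6, 6, 7, 10, 22, 24]
Compare 25 vs 24: take 24 from right. Merged: [6, 6, 7, 10, 22, 24, 24]
Append remaining from left: [25]. Merged: [6, 6, 7, 10, 22, 24, 24, 25]

Final merged array: [6, 6, 7, 10, 22, 24, 24, 25]
Total comparisons: 7

The merged array is [6, 6, 7, 10, 22, 24, 24, 25], requiring 7 comparisons. The merge step runs in O(n) time where n is the total number of elements.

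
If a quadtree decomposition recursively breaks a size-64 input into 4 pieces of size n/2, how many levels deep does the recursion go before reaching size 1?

For divide and conquer with division factor 2:

Problem sizes at each level:
Level 0: 64
Level 1: 32
Level 2: 16
Level 3: 8
Level 4: 4
Level 5: 2
Level 6: 1

The root is level 0 and the size-1 base case is level 6 (the tree spans levels 0 through 6, i.e. 7 levels counting the root), so the depth is the number of divisions: log_2(64) = 6

The recursion tree depth is log_2(64) = 6. At each level, the problem size is divided by 2, so it takes 6 divisions to reduce to a base case of size 1. The algorithm makes 4 recursive calls at each level.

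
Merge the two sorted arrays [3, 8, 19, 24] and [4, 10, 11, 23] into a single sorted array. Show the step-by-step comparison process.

Merging process:

Compare 3 vs 4: take 3 from left. Merged: [3]
Compare 8 vs 4: take 4 from right. Merged: [3, 4]
Compare 8 vs 10: take 8 from left. Merged: [3, 4, 8]
Compare 19 vs 10: take 10 from right. Merged: [3, 4, 8, 10]
Compare 19 vs 11: take 11 from right. Merged: [3, 4, 8, 10, 11]
Compare 19 vs 23: take 19 from left. Merged: [3, 4, 8, 10, 11, 19]
Compare 24 vs 23: take 23 from right. Merged: [3, 4, 8, 10, 11, 19, 23]
Append remaining from left: [24]. Merged: [3, 4, 8, 10, 11, 19, 23, 24]

Final merged array: [3, 4, 8, 10, 11, 19, 23, 24]
Total comparisons: 7

The merged array is [3, 4, 8, 10, 11, 19, 23, 24], requiring 7 comparisons. The merge step runs in O(n) time where n is the total number of elements.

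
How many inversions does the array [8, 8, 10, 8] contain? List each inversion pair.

Finding inversions in [8, 8, 10, 8]:

(2, 3): arr[2]=10 > arr[3]=8

Total inversions: 1

The array has 1 inversion(s): (2,3). Each pair (i,j) satisfies i < j and arr[i] > arr[j].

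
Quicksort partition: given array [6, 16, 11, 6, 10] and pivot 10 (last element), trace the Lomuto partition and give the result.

Lomuto partition with pivot = 10:

Initial array: [6, 16, 11, 6, 10]

arr[0]=6 <= 10: swap with position 0, array becomes [6, 16, 11, 6, 10]
arr[1]=16 > 10: no swap
arr[2]=11 > 10: no swap
arr[3]=6 <= 10: swap with position 1, array becomes [6, 6, 11, 16, 10]

Place pivot at position 2: [6, 6, 10, 16, 11]
Pivot position: 2

After partitioning with pivot 10, the array becomes [6, 6, 10, 16, 11]. The pivot is placed at index 2. All elements to the left of the pivot are <= 10, and all elements to the right are > 10.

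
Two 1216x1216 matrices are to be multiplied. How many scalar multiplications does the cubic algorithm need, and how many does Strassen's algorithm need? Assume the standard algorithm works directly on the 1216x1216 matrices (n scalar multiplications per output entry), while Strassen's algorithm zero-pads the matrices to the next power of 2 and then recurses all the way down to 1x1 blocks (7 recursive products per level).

Matrix multiplication for 1216x1216 matrices:

Strassen's algorithm requires power-of-2 dimensions. Pad 1216x1216 to 2048x2048 (next power of 2).

Standard algorithm: 1216^3 = 1798045696 multiplications
Strassen's algorithm: 7^(log2(2048)) = 7^11 = 1977326743 multiplications
Difference: 1798045696 - 1977326743 = -179281047 (Strassen uses MORE here due to padding overhead — for small or just-over-power-of-2 n, padding can outweigh the per-level savings)

Standard: 1798045696 multiplications (1216^3). Strassen: 1977326743 multiplications (7^11, after padding to 2048x2048). Strassen reduces 8 recursive multiplications to 7 at each level.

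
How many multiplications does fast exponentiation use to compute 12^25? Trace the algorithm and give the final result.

Computing 12^25 by squaring (build up from 12^1; each line after the first costs one multiplication):

12^1 = 12
12^2 = (12^1)^2 = 12^2 = 144
12^3 = 12 * 12^2 = 12 * 144 = 1728
12^6 = (12^3)^2 = 1728^2 = 2985984
12^12 = (12^6)^2 = 2985984^2 = 8916100448256
12^24 = (12^12)^2 = 8916100448256^2 = 79496847203390844133441536
12^25 = 12 * 12^24 = 12 * 79496847203390844133441536 = 953962166440690129601298432

Result: 953962166440690129601298432
Multiplications needed: 6 (6 lines after 12^1)

12^25 = 953962166440690129601298432. Using exponentiation by squaring, this requires 6 multiplications. The key idea: if the exponent is even, square the half-power; if odd, multiply by the base once.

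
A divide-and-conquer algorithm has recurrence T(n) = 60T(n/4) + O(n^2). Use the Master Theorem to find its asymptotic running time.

Master Theorem for T(n) = 60T(n/4) + O(n^2):

a = 60, b = 4, c = 2
log_b(a) = log_4(60) = 2.9534

Case 1: c = 2 < log_4(60) = 2.9534
T(n) = O(n^(log_4 60))

For T(n) = 60T(n/4) + O(n^2): log_4(60) = 2.9534. This is Case 1 of the Master Theorem (c < log_b(a), work dominated by leaves), giving O(n^(log_4 60)).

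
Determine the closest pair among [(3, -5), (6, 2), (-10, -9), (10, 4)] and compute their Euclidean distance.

Computing all pairwise distances among 4 points:

d((3, -5), (6, 2)) = 7.6158
d((3, -5), (-10, -9)) = 13.6015
d((3, -5), (10, 4)) = 11.4018
d((6, 2), (-10, -9)) = 19.4165
d((6, 2), (10, 4)) = 4.4721 <-- minimum
d((-10, -9), (10, 4)) = 23.8537

Closest pair: (6, 2) and (10, 4) with distance 4.4721

The closest pair is (6, 2) and (10, 4) with Euclidean distance 4.4721. For 4 points, brute-force pairwise comparison is shown above. For large n, the divide-and-conquer algorithm (sort by x, recurse on halves, check the dividing strip) achieves O(n log n).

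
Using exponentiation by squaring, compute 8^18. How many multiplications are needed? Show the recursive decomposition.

Computing 8^18 by squaring (build up from 8^1; each line after the first costs one multiplication):

8^1 = 8
8^2 = (8^1)^2 = 8^2 = 64
8^4 = (8^2)^2 = 64^2 = 4096
8^8 = (8^4)^2 = 4096^2 = 16777216
8^9 = 8 * 8^8 = 8 * 16777216 = 134217728
8^18 = (8^9)^2 = 134217728^2 = 18014398509481984

Result: 18014398509481984
Multiplications needed: 5 (5 lines after 8^1)

8^18 = 18014398509481984. Using exponentiation by squaring, this requires 5 multiplications. The key idea: if the exponent is even, square the half-power; if odd, multiply by the base once.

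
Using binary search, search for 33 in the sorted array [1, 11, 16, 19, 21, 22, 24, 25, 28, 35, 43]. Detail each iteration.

Binary search for 33 in [1, 11, 16, 19, 21, 22, 24, 25, 28, 35, 43]:

lo=0, hi=10, mid=5, arr[mid]=22 -> 22 < 33, search right half
lo=6, hi=10, mid=8, arr[mid]=28 -> 28 < 33, search right half
lo=9, hi=10, mid=9, arr[mid]=35 -> 35 > 33, search left half
lo=9 > hi=8, target 33 not found

Binary search determines that 33 is not in the array after 3 comparisons. The search space was exhausted without finding the target.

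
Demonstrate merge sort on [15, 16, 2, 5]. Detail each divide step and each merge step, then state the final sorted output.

Merge sort trace:

Split: [15, 16, 2, 5] -> [15, 16] and [2, 5]
  Split: [15, 16] -> [15] and [16]
  Merge: [15] + [16] -> [15, 16]
  Split: [2, 5] -> [2] and [5]
  Merge: [2] + [5] -> [2, 5]
Merge: [15, 16] + [2, 5] -> [2, 5, 15, 16]

Final sorted array: [2, 5, 15, 16]

The merge sort proceeds by recursively splitting the array and merging sorted halves.
After all merges, the sorted array is [2, 5, 15, 16].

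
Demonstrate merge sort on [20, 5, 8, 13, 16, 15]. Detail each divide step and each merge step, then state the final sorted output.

Merge sort trace:

Split: [20, 5, 8, 13, 16, 15] -> [20, 5, 8] and [13, 16, 15]
  Split: [20, 5, 8] -> [20] and [5, 8]
    Split: [5, 8] -> [5] and [8]
    Merge: [5] + [8] -> [5, 8]
  Merge: [20] + [5, 8] -> [5, 8, 20]
  Split: [13, 16, 15] -> [13] and [16, 15]
    Split: [16, 15] -> [16] and [15]
    Merge: [16] + [15] -> [15, 16]
  Merge: [13] + [15, 16] -> [13, 15, 16]
Merge: [5, 8, 20] + [13, 15, 16] -> [5, 8, 13, 15, 16, 20]

Final sorted array: [5, 8, 13, 15, 16, 20]

The merge sort proceeds by recursively splitting the array and merging sorted halves.
After all merges, the sorted array is [5, 8, 13, 15, 16, 20].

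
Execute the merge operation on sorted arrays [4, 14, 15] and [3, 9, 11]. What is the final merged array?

Merging process:

Compare 4 vs 3: take 3 from right. Merged: [3]
Compare 4 vs 9: take 4 from left. Merged: [3, 4]
Compare 14 vs 9: take 9 from right. Merged: [3, 4, 9]
Compare 14 vs 11: take 11 from right. Merged: [3, 4, 9, 11]
Append remaining from left: [14, 15]. Merged: [3, 4, 9, 11, 14, 15]

Final merged array: [3, 4, 9, 11, 14, 15]
Total comparisons: 4

The merged array is [3, 4, 9, 11, 14, 15], requiring 4 comparisons. The merge step runs in O(n) time where n is the total number of elements.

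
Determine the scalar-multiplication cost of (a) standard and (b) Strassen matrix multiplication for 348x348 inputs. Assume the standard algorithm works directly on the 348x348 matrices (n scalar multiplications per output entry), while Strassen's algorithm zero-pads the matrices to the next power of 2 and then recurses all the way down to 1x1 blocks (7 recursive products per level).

Matrix multiplication for 348x348 matrices:

Strassen's algorithm requires power-of-2 dimensions. Pad 348x348 to 512x512 (next power of 2).

Standard algorithm: 348^3 = 42144192 multiplications
Strassen's algorithm: 7^(log2(512)) = 7^9 = 40353607 multiplications
Savings: 42144192 - 40353607 = 1790585 multiplications

Standard: 42144192 multiplications (348^3). Strassen: 40353607 multiplications (7^9, after padding to 512x512). Strassen reduces 8 recursive multiplications to 7 at each level.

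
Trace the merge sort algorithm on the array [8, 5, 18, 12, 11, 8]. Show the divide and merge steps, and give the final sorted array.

Merge sort trace:

Split: [8, 5, 18, 12, 11, 8] -> [8, 5, 18] and [12, 11, 8]
  Split: [8, 5, 18] -> [8] and [5, 18]
    Split: [5, 18] -> [5] and [18]
    Merge: [5] + [18] -> [5, 18]
  Merge: [8] + [5, 18] -> [5, 8, 18]
  Split: [12, 11, 8] -> [12] and [11, 8]
    Split: [11, 8] -> [11] and [8]
    Merge: [11] + [8] -> [8, 11]
  Merge: [12] + [8, 11] -> [8, 11, 12]
Merge: [5, 8, 18] + [8, 11, 12] -> [5, 8, 8, 11, 12, 18]

Final sorted array: [5, 8, 8, 11, 12, 18]

The merge sort proceeds by recursively splitting the array and merging sorted halves.
After all merges, the sorted array is [5, 8, 8, 11, 12, 18].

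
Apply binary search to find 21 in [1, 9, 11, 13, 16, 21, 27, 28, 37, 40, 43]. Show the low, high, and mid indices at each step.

Binary search for 21 in [1, 9, 11, 13, 16, 21, 27, 28, 37, 40, 43]:

lo=0, hi=10, mid=5, arr[mid]=21 -> Found target at index 5!

Binary search finds 21 at index 5 after 1 comparisons. The search repeatedly halves the search space by comparing with the middle element.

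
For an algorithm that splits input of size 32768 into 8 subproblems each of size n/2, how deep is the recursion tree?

For divide and conquer with division factor 2:

Problem sizes at each level:
Level 0: 32768
Level 1: 16384
Level 2: 8192
Level 3: 4096
Level 4: 2048
Level 5: 1024
Level 6: 512
Level 7: 256
Level 8: 128
Level 9: 64
Level 10: 32
Level 11: 16
Level 12: 8
Level 13: 4
Level 14: 2
Level 15: 1

The root is level 0 and the size-1 base case is level 15 (the tree spans levels 0 through 15, i.e. 16 levels counting the root), so the depth is the number of divisions: log_2(32768) = 15

The recursion tree depth is log_2(32768) = 15. At each level, the problem size is divided by 2, so it takes 15 divisions to reduce to a base case of size 1. The algorithm makes 8 recursive calls at each level.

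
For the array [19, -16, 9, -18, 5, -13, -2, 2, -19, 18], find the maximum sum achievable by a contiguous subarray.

Using Kadane's algorithm on [19, -16, 9, -18, 5, -13, -2, 2, -19, 18]:

Scanning through the array:
Position 1 (value -16): max_ending_here = 3, max_so_far = 19
Position 2 (value 9): max_ending_here = 12, max_so_far = 19
Position 3 (value -18): max_ending_here = -6, max_so_far = 19
Position 4 (value 5): max_ending_here = 5, max_so_far = 19
Position 5 (value -13): max_ending_here = -8, max_so_far = 19
Position 6 (value -2): max_ending_here = -2, max_so_far = 19
Position 7 (value 2): max_ending_here = 2, max_so_far = 19
Position 8 (value -19): max_ending_here = -17, max_so_far = 19
Position 9 (value 18): max_ending_here = 18, max_so_far = 19

Maximum subarray: [19]
Maximum sum: 19

The maximum subarray is [19] with sum 19. This subarray runs from index 0 to index 0.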